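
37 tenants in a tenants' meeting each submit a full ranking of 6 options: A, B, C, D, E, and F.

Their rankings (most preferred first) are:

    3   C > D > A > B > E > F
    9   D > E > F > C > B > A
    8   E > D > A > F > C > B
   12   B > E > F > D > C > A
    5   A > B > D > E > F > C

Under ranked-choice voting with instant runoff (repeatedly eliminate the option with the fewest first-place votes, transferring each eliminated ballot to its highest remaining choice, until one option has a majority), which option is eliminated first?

Round 1: B 12, D 9, E 8, A 5, C 3, F 0. F has the fewest and is eliminated.
Round 2: B 12, D 9, E 8, A 5, C 3. C has the fewest and is eliminated.
Round 3: B 12, D 12, E 8, A 5. A has the fewest and is eliminated.
Round 4: B 17, D 12, E 8. E has the fewest and is eliminated.
Round 5: D 20, B 17. D has a majority.

F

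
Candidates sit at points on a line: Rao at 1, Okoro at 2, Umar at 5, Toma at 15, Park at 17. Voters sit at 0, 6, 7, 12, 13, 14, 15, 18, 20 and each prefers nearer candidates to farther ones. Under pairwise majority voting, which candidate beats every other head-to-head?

With single-peaked preferences on a line, the Condorcet winner is the candidate closest to the median voter.
The median voter (position 13) is closest to Toma at 15.
Check: Toma vs Umar — voters closer to Toma: 6 of 9.

Toma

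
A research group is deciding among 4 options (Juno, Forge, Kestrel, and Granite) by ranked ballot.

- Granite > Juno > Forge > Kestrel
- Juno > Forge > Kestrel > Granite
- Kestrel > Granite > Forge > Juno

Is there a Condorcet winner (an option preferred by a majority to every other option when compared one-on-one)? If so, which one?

Head-to-head results (3 voters total):
Juno vs Forge: Juno wins 2–1.
Juno vs Kestrel: Juno wins 2–1.
Juno vs Granite: Granite wins 2–1.
Forge vs Kestrel: Forge wins 2–1.
Forge vs Granite: Granite wins 2–1.
Kestrel vs Granite: Kestrel wins 2–1.
No candidate beats all others: Juno beats Kestrel beats Granite beats Juno, a majority cycle.

No Condorcet winner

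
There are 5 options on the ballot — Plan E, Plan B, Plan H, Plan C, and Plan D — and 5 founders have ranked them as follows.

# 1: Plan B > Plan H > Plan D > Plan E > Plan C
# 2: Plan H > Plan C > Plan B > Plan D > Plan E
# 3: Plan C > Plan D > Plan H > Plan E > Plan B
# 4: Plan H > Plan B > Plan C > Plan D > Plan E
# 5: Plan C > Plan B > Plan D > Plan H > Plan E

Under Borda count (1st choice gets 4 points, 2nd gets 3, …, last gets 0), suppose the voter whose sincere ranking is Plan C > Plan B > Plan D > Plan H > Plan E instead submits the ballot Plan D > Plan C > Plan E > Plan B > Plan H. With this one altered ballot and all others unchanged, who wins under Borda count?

Borda totals with the altered ballot: Plan E 4, Plan B 10, Plan H 13, Plan C 12, Plan D 11.
The winner is unchanged: still Plan H.

Plan H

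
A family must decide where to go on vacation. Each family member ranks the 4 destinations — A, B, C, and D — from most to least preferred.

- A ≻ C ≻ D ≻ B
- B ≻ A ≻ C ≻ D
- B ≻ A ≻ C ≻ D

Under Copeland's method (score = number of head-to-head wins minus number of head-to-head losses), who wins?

B

Pairwise results:
  A vs B: B wins 2–1.
  A vs C: A wins 3–0.
  A vs D: A wins 3–0.
  B vs C: B wins 2–1.
  B vs D: B wins 2–1.
  C vs D: C wins 3–0.
Copeland scores (wins − losses):
  A: 2 − 1 = 1
  B: 3 − 0 = 3
  C: 1 − 2 = -1
  D: 0 − 3 = -3
B has the best Copeland score.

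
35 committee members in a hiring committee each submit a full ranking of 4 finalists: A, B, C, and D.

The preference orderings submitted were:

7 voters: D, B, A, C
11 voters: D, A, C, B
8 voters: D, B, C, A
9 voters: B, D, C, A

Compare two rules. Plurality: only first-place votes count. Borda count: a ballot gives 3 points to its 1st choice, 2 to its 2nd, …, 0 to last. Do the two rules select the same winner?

Yes

Plurality first-place counts: A 0, B 9, C 0, D 26 → D.
Borda totals: A 29, B 57, C 28, D 96 → D.
The two rules agree on D.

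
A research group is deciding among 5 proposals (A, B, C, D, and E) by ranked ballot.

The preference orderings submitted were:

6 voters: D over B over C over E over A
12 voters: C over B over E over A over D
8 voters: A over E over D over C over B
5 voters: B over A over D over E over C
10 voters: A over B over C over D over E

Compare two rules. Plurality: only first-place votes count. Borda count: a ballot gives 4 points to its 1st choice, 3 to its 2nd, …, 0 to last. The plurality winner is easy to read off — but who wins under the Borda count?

Plurality first-place counts: A 18, B 5, C 12, D 6, E 0 → A.
Borda totals: A 99, B 104, C 88, D 60, E 59 → B.

B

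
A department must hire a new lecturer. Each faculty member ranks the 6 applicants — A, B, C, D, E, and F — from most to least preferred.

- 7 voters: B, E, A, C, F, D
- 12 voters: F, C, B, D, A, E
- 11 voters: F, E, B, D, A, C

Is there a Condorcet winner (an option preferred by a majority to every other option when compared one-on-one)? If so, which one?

Head-to-head results (30 voters total):
A vs B: B wins 30–0.
A vs C: A wins 18–12.
A vs D: D wins 23–7.
A vs E: E wins 18–12.
A vs F: F wins 23–7.
B vs C: B wins 18–12.
B vs D: B wins 30–0.
B vs E: B wins 19–11.
B vs F: F wins 23–7.
C vs D: C wins 19–11.
C vs E: E wins 18–12.
C vs F: F wins 23–7.
D vs E: E wins 18–12.
D vs F: F wins 30–0.
E vs F: F wins 23–7.
F beats each rival — A (23–7), B (23–7), C (23–7), D (30–0), E (23–7) — so F is the Condorcet winner.

F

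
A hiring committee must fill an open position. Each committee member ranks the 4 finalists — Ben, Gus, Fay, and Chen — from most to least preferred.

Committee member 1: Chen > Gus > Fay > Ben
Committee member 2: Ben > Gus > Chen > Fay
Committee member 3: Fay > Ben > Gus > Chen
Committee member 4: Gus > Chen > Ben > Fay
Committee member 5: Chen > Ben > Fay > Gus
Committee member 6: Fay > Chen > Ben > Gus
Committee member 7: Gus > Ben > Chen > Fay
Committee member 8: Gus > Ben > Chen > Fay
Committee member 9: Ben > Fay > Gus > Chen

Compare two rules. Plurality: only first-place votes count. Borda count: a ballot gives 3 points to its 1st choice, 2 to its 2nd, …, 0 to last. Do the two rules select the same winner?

No

Plurality first-place counts: Ben 2, Gus 3, Fay 2, Chen 2 → Gus.
Borda totals: Ben 16, Gus 15, Fay 10, Chen 13 → Ben.
The two rules disagree: plurality picks Gus, Borda picks Ben.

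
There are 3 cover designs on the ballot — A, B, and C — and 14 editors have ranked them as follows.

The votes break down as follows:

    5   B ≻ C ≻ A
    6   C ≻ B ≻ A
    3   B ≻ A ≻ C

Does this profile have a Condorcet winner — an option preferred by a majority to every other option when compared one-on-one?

Head-to-head results (14 voters total):
A vs B: B wins 14–0.
A vs C: C wins 11–3.
B vs C: B wins 8–6.
B beats each rival — A (14–0), C (8–6) — so B is the Condorcet winner.

Yes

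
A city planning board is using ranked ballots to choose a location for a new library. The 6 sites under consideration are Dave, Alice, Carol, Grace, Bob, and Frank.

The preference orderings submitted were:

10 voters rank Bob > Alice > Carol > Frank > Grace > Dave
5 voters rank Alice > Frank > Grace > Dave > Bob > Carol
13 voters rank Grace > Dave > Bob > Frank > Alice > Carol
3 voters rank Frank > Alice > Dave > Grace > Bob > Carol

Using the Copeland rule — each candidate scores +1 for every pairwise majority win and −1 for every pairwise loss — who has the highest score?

Frank

Pairwise results:
  Dave vs Alice: Alice wins 18–13.
  Dave vs Carol: Dave wins 21–10.
  Dave vs Grace: Grace wins 28–3.
  Dave vs Bob: Dave wins 21–10.
  Dave vs Frank: Frank wins 18–13.
  Alice vs Carol: Alice wins 31–0.
  Alice vs Grace: Alice wins 18–13.
  Alice vs Bob: Bob wins 23–8.
  Alice vs Frank: Frank wins 16–15.
  Carol vs Grace: Grace wins 21–10.
  Carol vs Bob: Bob wins 31–0.
  Carol vs Frank: Frank wins 21–10.
  Grace vs Bob: Grace wins 21–10.
  Grace vs Frank: Frank wins 18–13.
  Bob vs Frank: Bob wins 23–8.
Copeland scores (wins − losses):
  Dave: 2 − 3 = -1
  Alice: 3 − 2 = 1
  Carol: 0 − 5 = -5
  Grace: 3 − 2 = 1
  Bob: 3 − 2 = 1
  Frank: 4 − 1 = 3
Frank has the best Copeland score.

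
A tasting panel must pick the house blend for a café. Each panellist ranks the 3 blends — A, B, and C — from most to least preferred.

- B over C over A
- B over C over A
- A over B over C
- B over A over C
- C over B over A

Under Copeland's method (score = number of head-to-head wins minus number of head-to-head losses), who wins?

Pairwise results:
  A vs B: B wins 4–1.
  A vs C: C wins 3–2.
  B vs C: B wins 4–1.
Copeland scores (wins − losses):
  A: 0 − 2 = -2
  B: 2 − 0 = 2
  C: 1 − 1 = 0
B has the best Copeland score.

B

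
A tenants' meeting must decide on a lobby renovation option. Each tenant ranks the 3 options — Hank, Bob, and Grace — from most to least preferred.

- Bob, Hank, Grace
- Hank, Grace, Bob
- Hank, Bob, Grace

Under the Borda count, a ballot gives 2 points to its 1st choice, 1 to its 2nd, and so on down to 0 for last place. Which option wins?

Borda scores:
  Hank: 1 + 2 + 2 = 5
  Bob: 2 + 0 + 1 = 3
  Grace: 0 + 1 + 0 = 1
Hank has the highest total.

Hank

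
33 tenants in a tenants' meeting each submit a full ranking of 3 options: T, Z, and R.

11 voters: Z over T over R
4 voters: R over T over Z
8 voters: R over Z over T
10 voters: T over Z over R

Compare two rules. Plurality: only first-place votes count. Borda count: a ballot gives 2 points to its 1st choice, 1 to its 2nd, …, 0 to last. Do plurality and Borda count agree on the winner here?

Plurality first-place counts: T 10, Z 11, R 12 → R.
Borda totals: T 35, Z 40, R 24 → Z.
The two rules disagree: plurality picks R, Borda picks Z.

No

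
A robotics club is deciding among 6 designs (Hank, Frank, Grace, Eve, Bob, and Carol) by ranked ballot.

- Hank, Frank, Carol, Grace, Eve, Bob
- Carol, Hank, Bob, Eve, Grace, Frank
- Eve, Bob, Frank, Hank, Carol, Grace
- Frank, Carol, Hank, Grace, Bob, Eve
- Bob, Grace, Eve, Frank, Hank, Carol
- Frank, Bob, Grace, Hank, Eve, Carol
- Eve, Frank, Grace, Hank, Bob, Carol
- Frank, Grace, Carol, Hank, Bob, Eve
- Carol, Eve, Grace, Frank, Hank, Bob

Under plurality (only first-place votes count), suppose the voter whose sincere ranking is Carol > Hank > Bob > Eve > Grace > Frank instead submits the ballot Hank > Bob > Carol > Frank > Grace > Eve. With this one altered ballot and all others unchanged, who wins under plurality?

First-place totals with the altered ballot: Hank 2, Frank 3, Grace 0, Eve 2, Bob 1, Carol 1.
The winner is unchanged: still Frank.

Frank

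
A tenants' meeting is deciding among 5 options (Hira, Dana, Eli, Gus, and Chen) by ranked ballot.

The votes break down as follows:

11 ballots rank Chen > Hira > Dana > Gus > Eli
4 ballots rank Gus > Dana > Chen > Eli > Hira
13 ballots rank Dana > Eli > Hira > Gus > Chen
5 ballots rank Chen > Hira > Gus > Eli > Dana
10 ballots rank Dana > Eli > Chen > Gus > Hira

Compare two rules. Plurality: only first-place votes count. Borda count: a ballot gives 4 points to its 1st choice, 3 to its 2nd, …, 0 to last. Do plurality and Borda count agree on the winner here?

Yes

Plurality first-place counts: Hira 0, Dana 23, Eli 0, Gus 4, Chen 16 → Dana.
Borda totals: Hira 74, Dana 126, Eli 78, Gus 60, Chen 92 → Dana.
The two rules agree on Dana.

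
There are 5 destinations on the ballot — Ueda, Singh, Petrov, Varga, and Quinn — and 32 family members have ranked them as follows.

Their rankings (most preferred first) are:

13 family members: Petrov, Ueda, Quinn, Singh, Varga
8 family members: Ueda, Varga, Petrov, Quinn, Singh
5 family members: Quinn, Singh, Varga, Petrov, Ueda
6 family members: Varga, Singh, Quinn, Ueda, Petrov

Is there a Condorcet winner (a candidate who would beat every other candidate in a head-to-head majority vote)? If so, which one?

Head-to-head results (32 voters total):
Ueda vs Singh: Ueda wins 21–11.
Ueda vs Petrov: Petrov wins 18–14.
Ueda vs Varga: Ueda wins 21–11.
Ueda vs Quinn: Ueda wins 21–11.
Singh vs Petrov: Petrov wins 21–11.
Singh vs Varga: Singh wins 18–14.
Singh vs Quinn: Quinn wins 26–6.
Petrov vs Varga: Varga wins 19–13.
Petrov vs Quinn: Petrov wins 21–11.
Varga vs Quinn: Quinn wins 18–14.
No candidate beats all others: Ueda beats Varga beats Petrov beats Ueda, a majority cycle.

No Condorcet winner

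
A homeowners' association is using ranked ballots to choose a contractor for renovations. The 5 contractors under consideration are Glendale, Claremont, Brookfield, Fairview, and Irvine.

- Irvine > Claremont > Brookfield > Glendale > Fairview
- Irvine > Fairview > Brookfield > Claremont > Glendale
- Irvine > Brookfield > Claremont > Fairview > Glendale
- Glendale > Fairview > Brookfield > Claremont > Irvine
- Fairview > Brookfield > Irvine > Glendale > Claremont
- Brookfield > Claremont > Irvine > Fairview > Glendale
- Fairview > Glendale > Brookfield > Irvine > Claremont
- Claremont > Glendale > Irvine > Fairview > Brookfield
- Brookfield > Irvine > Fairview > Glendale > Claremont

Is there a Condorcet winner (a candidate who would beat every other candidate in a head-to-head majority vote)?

Head-to-head results (9 voters total):
Glendale vs Claremont: Claremont wins 5–4.
Glendale vs Brookfield: Brookfield wins 6–3.
Glendale vs Fairview: Fairview wins 6–3.
Glendale vs Irvine: Irvine wins 6–3.
Claremont vs Brookfield: Brookfield wins 7–2.
Claremont vs Fairview: Fairview wins 5–4.
Claremont vs Irvine: Irvine wins 6–3.
Brookfield vs Fairview: Fairview wins 5–4.
Brookfield vs Irvine: Brookfield wins 5–4.
Fairview vs Irvine: Irvine wins 6–3.
No candidate beats all others: Brookfield beats Irvine beats Fairview beats Brookfield, a majority cycle.

No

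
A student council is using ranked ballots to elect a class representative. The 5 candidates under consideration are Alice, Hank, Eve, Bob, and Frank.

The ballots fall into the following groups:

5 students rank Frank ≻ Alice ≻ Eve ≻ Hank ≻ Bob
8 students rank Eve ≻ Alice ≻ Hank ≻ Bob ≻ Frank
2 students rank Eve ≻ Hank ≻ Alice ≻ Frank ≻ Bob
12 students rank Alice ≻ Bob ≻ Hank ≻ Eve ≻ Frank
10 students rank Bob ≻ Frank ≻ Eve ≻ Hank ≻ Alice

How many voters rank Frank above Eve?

15

Ballots ranking Frank above Eve: 5+10 = 15.
Ballots ranking Eve above Frank: 8+2+12 = 22.
So 15 of 37 voters prefer Frank to Eve.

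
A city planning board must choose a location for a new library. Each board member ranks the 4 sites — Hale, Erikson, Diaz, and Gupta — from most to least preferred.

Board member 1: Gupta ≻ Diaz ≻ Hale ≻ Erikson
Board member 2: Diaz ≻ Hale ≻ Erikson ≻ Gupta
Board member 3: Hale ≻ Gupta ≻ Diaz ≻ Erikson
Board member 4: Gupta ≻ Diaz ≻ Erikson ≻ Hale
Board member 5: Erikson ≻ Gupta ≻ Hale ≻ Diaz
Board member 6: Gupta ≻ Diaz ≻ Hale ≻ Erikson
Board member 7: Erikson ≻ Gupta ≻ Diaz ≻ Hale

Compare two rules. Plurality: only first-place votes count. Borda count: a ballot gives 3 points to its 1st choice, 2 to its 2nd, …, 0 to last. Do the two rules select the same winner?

Yes

Plurality first-place counts: Hale 1, Erikson 2, Diaz 1, Gupta 3 → Gupta.
Borda totals: Hale 8, Erikson 8, Diaz 11, Gupta 15 → Gupta.
The two rules agree on Gupta.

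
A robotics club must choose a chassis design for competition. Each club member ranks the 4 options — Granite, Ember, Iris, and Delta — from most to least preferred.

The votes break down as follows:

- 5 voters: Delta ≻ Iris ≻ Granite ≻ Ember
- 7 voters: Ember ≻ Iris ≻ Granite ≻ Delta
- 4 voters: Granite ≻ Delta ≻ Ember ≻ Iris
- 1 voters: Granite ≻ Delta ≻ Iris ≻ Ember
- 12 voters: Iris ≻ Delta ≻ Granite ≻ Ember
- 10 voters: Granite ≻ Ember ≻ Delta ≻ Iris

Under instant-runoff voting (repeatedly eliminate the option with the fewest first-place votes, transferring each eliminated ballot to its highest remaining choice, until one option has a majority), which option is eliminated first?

Delta

Round 1: Granite 15, Iris 12, Ember 7, Delta 5. Delta has the fewest and is eliminated.
Round 2: Iris 17, Granite 15, Ember 7. Ember has the fewest and is eliminated.
Round 3: Iris 24, Granite 15. Iris has a majority.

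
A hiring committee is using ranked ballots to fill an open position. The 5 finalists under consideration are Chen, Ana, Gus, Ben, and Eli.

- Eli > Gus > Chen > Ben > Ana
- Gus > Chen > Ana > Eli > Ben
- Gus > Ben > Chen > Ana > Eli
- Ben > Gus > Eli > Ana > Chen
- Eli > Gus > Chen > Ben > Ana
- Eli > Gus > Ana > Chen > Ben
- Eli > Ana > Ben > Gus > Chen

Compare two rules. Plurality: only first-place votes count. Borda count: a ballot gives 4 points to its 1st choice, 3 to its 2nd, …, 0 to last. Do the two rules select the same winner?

Plurality first-place counts: Chen 0, Ana 0, Gus 2, Ben 1, Eli 4 → Eli.
Borda totals: Chen 10, Ana 9, Gus 21, Ben 11, Eli 19 → Gus.
The two rules disagree: plurality picks Eli, Borda picks Gus.

No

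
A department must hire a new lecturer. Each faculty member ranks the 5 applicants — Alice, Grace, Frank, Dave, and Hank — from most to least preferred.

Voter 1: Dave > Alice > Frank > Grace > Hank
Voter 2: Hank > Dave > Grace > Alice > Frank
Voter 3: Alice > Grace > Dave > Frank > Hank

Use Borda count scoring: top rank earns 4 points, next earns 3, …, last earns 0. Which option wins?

Dave

Borda scores:
  Alice: 3 + 1 + 4 = 8
  Grace: 1 + 2 + 3 = 6
  Frank: 2 + 0 + 1 = 3
  Dave: 4 + 3 + 2 = 9
  Hank: 0 + 4 + 0 = 4
Dave has the highest total.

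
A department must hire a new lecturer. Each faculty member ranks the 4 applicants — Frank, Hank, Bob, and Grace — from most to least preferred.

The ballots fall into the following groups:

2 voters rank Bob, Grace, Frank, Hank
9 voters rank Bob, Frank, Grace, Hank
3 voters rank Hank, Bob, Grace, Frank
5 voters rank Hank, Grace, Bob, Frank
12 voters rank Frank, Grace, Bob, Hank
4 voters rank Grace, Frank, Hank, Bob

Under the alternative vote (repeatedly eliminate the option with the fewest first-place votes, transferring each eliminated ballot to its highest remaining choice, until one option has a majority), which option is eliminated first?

Grace

Round 1: Frank 12, Bob 11, Hank 8, Grace 4. Grace has the fewest and is eliminated.
Round 2: Frank 16, Bob 11, Hank 8. Hank has the fewest and is eliminated.
Round 3: Bob 19, Frank 16. Bob has a majority.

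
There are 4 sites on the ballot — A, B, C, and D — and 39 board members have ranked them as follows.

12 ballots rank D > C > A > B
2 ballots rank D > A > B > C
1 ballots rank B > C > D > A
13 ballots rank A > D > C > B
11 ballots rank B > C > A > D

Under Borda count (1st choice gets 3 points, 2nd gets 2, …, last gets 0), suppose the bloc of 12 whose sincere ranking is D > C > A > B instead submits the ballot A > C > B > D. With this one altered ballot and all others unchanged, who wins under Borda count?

Borda totals with the altered ballot: A 90, B 50, C 61, D 33.
The switch changes the winner from D to A.

A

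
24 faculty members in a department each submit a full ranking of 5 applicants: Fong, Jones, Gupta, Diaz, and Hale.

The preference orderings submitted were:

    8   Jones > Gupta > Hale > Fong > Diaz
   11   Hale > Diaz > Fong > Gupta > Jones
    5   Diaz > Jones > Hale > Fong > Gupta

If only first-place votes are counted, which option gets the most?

First-place vote totals:
  Fong: 0
  Jones: 8
  Gupta: 0
  Diaz: 5
  Hale: 11
Hale has the most first-place votes.

Hale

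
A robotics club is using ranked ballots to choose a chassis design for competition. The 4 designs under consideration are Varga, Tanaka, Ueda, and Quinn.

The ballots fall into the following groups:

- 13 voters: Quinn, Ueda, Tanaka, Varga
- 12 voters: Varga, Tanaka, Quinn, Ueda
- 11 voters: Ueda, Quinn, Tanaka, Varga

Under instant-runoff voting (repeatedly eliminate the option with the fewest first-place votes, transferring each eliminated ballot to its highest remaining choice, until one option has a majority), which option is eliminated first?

Round 1: Quinn 13, Varga 12, Ueda 11, Tanaka 0. Tanaka has the fewest and is eliminated.
Round 2: Quinn 13, Varga 12, Ueda 11. Ueda has the fewest and is eliminated.
Round 3: Quinn 24, Varga 12. Quinn has a majority.

Tanaka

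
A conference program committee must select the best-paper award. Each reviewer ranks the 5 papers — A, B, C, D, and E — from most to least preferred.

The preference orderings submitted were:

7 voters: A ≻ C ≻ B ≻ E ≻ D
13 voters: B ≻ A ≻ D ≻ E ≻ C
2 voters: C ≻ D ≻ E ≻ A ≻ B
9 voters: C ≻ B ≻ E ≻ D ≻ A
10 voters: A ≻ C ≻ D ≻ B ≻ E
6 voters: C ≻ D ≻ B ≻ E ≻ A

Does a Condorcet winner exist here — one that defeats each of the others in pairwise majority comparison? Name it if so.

There is no Condorcet winner

Head-to-head results (47 voters total):
A vs B: B wins 28–19.
A vs C: A wins 30–17.
A vs D: A wins 30–17.
A vs E: A wins 30–17.
B vs C: C wins 34–13.
B vs D: B wins 29–18.
B vs E: B wins 45–2.
C vs D: C wins 34–13.
C vs E: C wins 34–13.
D vs E: D wins 31–16.
No candidate beats all others: A beats C beats B beats A, a majority cycle.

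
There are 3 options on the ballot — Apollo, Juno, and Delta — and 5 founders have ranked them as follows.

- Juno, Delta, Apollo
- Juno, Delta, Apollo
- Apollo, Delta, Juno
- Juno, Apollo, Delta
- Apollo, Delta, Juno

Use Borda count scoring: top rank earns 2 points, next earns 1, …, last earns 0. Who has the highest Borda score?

Borda scores:
  Apollo: 0 + 0 + 2 + 1 + 2 = 5
  Juno: 2 + 2 + 0 + 2 + 0 = 6
  Delta: 1 + 1 + 1 + 0 + 1 = 4
Juno has the highest total.

Juno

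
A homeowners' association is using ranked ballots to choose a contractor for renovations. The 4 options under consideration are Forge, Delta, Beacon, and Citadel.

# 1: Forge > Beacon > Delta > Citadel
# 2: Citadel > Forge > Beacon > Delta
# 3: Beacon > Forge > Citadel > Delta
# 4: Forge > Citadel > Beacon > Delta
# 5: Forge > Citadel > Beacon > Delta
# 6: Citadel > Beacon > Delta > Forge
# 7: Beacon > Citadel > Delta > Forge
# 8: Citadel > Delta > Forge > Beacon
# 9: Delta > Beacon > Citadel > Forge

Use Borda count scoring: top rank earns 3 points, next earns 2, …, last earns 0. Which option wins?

Citadel

Borda scores:
  Forge: 3 + 2 + 2 + 3 + 3 + 0 + 0 + 1 + 0 = 14
  Delta: 1 + 0 + 0 + 0 + 0 + 1 + 1 + 2 + 3 = 8
  Beacon: 2 + 1 + 3 + 1 + 1 + 2 + 3 + 0 + 2 = 15
  Citadel: 0 + 3 + 1 + 2 + 2 + 3 + 2 + 3 + 1 = 17
Citadel has the highest total.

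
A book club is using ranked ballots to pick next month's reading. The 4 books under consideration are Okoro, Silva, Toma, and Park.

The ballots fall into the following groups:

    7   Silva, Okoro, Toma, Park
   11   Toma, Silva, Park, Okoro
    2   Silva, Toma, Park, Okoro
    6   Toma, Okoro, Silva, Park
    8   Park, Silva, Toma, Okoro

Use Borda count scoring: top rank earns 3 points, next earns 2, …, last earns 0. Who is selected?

Borda scores:
  Okoro: 7·2 + 11·0 + 2·0 + 6·2 + 8·0 = 26
  Silva: 7·3 + 11·2 + 2·3 + 6·1 + 8·2 = 71
  Toma: 7·1 + 11·3 + 2·2 + 6·3 + 8·1 = 70
  Park: 7·0 + 11·1 + 2·1 + 6·0 + 8·3 = 37
Silva has the highest total.

Silva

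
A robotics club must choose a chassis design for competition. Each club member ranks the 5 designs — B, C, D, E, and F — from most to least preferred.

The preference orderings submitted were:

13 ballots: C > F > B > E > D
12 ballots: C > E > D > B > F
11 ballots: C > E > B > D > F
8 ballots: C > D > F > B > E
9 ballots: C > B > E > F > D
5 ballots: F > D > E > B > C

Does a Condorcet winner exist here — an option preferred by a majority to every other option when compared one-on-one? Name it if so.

Head-to-head results (58 voters total):
B vs C: C wins 53–5.
B vs D: B wins 33–25.
B vs E: B wins 30–28.
B vs F: B wins 32–26.
C vs D: C wins 53–5.
C vs E: C wins 53–5.
C vs F: C wins 53–5.
D vs E: E wins 45–13.
D vs F: D wins 31–27.
E vs F: E wins 32–26.
C beats each rival — B (53–5), D (53–5), E (53–5), F (53–5) — so C is the Condorcet winner.

C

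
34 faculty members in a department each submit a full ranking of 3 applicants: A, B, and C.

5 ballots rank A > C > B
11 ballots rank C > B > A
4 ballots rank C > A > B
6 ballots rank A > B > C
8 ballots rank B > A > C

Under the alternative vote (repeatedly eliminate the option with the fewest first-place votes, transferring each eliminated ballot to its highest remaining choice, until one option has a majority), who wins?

A

Round 1: C 15, A 11, B 8. B has the fewest and is eliminated.
Round 2: A 19, C 15. A has a majority.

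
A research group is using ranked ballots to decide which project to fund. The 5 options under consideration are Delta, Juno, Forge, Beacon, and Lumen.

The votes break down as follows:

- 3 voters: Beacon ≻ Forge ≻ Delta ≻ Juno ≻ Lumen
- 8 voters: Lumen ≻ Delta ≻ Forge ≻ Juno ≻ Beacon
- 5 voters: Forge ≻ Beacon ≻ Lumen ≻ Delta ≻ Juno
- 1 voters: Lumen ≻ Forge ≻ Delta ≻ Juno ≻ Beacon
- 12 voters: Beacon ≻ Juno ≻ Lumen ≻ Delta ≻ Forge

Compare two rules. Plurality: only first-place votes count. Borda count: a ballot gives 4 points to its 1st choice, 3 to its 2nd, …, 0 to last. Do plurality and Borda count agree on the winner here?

Plurality first-place counts: Delta 0, Juno 0, Forge 5, Beacon 15, Lumen 9 → Beacon.
Borda totals: Delta 49, Juno 48, Forge 48, Beacon 75, Lumen 70 → Beacon.
The two rules agree on Beacon.

Yes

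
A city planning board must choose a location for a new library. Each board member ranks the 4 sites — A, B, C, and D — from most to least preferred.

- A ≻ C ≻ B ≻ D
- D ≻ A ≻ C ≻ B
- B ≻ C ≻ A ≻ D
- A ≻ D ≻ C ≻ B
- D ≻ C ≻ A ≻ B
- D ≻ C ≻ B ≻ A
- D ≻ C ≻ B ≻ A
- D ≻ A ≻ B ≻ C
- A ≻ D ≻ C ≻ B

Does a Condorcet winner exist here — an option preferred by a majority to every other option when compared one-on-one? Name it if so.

D

Head-to-head results (9 voters total):
A vs B: A wins 6–3.
A vs C: A wins 5–4.
A vs D: D wins 5–4.
B vs C: C wins 7–2.
B vs D: D wins 7–2.
C vs D: D wins 7–2.
D beats each rival — A (5–4), B (7–2), C (7–2) — so D is the Condorcet winner.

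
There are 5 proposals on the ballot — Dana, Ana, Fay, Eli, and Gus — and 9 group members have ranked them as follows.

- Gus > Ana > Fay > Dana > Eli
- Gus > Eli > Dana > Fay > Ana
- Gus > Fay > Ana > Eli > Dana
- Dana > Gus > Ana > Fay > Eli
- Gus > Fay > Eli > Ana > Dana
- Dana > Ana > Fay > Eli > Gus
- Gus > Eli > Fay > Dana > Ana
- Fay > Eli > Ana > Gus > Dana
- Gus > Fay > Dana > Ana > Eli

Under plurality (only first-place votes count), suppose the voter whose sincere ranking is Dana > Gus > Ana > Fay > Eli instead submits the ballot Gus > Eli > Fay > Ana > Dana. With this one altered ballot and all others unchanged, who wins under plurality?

First-place totals with the altered ballot: Dana 1, Ana 0, Fay 1, Eli 0, Gus 7.
The winner is unchanged: still Gus.

Gus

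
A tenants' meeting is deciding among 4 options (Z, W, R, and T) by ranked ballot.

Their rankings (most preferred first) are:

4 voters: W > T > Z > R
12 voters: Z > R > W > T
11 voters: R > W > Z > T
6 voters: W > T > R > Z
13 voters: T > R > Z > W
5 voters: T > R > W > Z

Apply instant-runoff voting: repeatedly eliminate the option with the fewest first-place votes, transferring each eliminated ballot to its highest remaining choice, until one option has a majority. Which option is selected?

T

Round 1: T 18, Z 12, R 11, W 10. W has the fewest and is eliminated.
Round 2: T 28, Z 12, R 11. T has a majority.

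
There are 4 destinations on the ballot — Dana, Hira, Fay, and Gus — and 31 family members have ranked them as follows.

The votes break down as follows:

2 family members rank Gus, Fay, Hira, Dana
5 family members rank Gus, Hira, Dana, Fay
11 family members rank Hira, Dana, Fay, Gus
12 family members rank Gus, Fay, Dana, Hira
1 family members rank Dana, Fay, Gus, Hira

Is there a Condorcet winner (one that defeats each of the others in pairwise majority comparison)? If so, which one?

Gus

Head-to-head results (31 voters total):
Dana vs Hira: Hira wins 18–13.
Dana vs Fay: Dana wins 17–14.
Dana vs Gus: Gus wins 19–12.
Hira vs Fay: Hira wins 16–15.
Hira vs Gus: Gus wins 20–11.
Fay vs Gus: Gus wins 19–12.
Gus beats each rival — Dana (19–12), Hira (20–11), Fay (19–12) — so Gus is the Condorcet winner.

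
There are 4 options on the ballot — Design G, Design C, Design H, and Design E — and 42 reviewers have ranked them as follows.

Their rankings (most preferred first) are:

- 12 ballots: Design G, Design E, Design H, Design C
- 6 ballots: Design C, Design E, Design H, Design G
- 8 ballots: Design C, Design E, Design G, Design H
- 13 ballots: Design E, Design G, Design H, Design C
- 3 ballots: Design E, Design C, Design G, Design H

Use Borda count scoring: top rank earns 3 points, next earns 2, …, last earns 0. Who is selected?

Design E

Borda scores:
  Design G: 12·3 + 6·0 + 8·1 + 13·2 + 3·1 = 73
  Design C: 12·0 + 6·3 + 8·3 + 13·0 + 3·2 = 48
  Design H: 12·1 + 6·1 + 8·0 + 13·1 + 3·0 = 31
  Design E: 12·2 + 6·2 + 8·2 + 13·3 + 3·3 = 100
Design E has the highest total.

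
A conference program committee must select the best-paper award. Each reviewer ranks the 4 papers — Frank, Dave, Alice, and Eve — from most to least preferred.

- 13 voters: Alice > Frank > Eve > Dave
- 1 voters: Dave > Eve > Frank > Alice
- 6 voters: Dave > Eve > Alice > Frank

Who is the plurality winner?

First-place vote totals:
  Frank: 0
  Dave: 7
  Alice: 13
  Eve: 0
Alice has the most first-place votes.

Alice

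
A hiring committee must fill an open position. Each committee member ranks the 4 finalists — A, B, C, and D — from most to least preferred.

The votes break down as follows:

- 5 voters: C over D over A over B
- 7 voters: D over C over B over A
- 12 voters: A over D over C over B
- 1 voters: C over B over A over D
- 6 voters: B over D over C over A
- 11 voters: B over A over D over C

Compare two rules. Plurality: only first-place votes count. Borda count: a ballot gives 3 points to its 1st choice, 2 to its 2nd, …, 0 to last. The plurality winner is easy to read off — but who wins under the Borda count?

Plurality first-place counts: A 12, B 17, C 6, D 7 → B.
Borda totals: A 64, B 60, C 50, D 78 → D.

D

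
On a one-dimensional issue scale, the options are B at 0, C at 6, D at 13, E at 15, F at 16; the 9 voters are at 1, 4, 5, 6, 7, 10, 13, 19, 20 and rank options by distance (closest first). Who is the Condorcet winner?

With single-peaked preferences on a line, the Condorcet winner is the candidate closest to the median voter.
The median voter (position 7) is closest to C at 6.
Check: C vs B — voters closer to C: 8 of 9.

C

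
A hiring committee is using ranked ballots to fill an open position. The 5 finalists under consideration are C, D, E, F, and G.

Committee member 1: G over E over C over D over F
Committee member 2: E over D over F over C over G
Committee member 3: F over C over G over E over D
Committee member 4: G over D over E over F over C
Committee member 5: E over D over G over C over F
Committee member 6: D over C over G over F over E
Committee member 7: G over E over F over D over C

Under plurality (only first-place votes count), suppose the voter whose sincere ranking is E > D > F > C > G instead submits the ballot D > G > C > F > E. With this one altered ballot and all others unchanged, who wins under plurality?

First-place totals with the altered ballot: C 0, D 2, E 1, F 1, G 3.
The winner is unchanged: still G.

G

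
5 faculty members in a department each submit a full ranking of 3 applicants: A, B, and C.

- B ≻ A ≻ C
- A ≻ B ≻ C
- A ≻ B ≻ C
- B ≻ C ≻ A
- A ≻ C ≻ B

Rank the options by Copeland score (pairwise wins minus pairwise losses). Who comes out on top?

A

Pairwise results:
  A vs B: A wins 3–2.
  A vs C: A wins 4–1.
  B vs C: B wins 4–1.
Copeland scores (wins − losses):
  A: 2 − 0 = 2
  B: 1 − 1 = 0
  C: 0 − 2 = -2
A has the best Copeland score.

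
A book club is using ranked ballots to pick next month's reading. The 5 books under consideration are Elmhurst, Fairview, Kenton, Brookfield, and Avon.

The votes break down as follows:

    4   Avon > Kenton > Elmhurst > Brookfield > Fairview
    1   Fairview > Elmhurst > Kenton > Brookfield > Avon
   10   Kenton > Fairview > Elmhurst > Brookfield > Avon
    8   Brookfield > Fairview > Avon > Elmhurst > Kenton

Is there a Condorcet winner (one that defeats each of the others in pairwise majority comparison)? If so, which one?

Head-to-head results (23 voters total):
Elmhurst vs Fairview: Fairview wins 19–4.
Elmhurst vs Kenton: Kenton wins 14–9.
Elmhurst vs Brookfield: Elmhurst wins 15–8.
Elmhurst vs Avon: Avon wins 12–11.
Fairview vs Kenton: Kenton wins 14–9.
Fairview vs Brookfield: Brookfield wins 12–11.
Fairview vs Avon: Fairview wins 19–4.
Kenton vs Brookfield: Kenton wins 15–8.
Kenton vs Avon: Avon wins 12–11.
Brookfield vs Avon: Brookfield wins 19–4.
No candidate beats all others: Elmhurst beats Brookfield beats Fairview beats Elmhurst, a majority cycle.

There is no Condorcet winner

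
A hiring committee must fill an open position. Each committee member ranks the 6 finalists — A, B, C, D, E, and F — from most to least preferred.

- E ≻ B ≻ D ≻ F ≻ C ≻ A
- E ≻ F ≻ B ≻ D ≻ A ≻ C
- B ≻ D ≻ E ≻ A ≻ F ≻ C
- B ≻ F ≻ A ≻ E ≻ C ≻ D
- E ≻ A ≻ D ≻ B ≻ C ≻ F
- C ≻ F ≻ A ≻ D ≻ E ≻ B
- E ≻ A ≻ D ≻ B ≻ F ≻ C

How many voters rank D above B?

Ballots ranking D above B: 3.
Ballots ranking B above D: 4.
So 3 of 7 voters prefer D to B.

3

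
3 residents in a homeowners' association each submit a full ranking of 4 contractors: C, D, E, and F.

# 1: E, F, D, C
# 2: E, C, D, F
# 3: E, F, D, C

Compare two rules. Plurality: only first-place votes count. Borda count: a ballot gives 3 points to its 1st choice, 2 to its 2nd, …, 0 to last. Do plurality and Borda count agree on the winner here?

Plurality first-place counts: C 0, D 0, E 3, F 0 → E.
Borda totals: C 2, D 3, E 9, F 4 → E.
The two rules agree on E.

Yes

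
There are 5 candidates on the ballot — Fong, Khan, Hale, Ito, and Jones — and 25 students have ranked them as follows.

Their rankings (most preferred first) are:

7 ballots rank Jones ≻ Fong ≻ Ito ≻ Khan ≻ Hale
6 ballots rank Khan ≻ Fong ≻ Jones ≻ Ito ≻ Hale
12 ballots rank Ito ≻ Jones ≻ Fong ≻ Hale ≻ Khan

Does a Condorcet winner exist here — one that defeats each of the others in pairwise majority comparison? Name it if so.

Jones

Head-to-head results (25 voters total):
Fong vs Khan: Fong wins 19–6.
Fong vs Hale: Fong wins 25–0.
Fong vs Ito: Fong wins 13–12.
Fong vs Jones: Jones wins 19–6.
Khan vs Hale: Khan wins 13–12.
Khan vs Ito: Ito wins 19–6.
Khan vs Jones: Jones wins 19–6.
Hale vs Ito: Ito wins 25–0.
Hale vs Jones: Jones wins 25–0.
Ito vs Jones: Jones wins 13–12.
Jones beats each rival — Fong (19–6), Khan (19–6), Hale (25–0), Ito (13–12) — so Jones is the Condorcet winner.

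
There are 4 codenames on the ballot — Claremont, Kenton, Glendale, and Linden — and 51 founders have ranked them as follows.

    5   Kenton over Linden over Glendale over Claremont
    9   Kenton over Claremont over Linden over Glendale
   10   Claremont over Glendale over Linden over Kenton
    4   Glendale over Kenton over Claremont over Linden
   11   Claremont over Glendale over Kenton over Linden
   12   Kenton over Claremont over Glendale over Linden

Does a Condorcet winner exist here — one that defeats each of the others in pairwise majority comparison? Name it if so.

Kenton

Head-to-head results (51 voters total):
Claremont vs Kenton: Kenton wins 30–21.
Claremont vs Glendale: Claremont wins 42–9.
Claremont vs Linden: Claremont wins 46–5.
Kenton vs Glendale: Kenton wins 26–25.
Kenton vs Linden: Kenton wins 41–10.
Glendale vs Linden: Glendale wins 37–14.
Kenton beats each rival — Claremont (30–21), Glendale (26–25), Linden (41–10) — so Kenton is the Condorcet winner.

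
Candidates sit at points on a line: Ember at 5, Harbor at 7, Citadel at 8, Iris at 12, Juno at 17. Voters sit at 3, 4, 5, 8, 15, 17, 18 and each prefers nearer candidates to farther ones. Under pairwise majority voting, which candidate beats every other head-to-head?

With single-peaked preferences on a line, the Condorcet winner is the candidate closest to the median voter.
The median voter (position 8) is closest to Citadel at 8.
Check: Citadel vs Harbor — voters closer to Citadel: 4 of 7.

Citadel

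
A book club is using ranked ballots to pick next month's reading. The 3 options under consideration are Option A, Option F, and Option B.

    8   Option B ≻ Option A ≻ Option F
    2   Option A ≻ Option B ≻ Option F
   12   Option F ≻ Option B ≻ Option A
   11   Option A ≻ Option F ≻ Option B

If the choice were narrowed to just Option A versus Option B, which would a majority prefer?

Ballots ranking Option A above Option B: 2+11 = 13.
Ballots ranking Option B above Option A: 8+12 = 20.
Option B wins the head-to-head, 20–13.

Option B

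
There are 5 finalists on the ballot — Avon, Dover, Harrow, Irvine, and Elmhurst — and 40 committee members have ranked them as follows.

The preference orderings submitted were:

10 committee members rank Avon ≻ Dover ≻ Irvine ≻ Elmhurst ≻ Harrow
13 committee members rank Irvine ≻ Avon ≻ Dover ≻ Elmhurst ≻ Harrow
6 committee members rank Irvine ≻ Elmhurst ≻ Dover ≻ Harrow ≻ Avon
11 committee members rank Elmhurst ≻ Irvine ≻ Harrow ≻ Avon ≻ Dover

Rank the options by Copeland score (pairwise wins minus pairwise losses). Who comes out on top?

Irvine

Pairwise results:
  Avon vs Dover: Avon wins 34–6.
  Avon vs Harrow: Avon wins 23–17.
  Avon vs Irvine: Irvine wins 30–10.
  Avon vs Elmhurst: Avon wins 23–17.
  Dover vs Harrow: Dover wins 29–11.
  Dover vs Irvine: Irvine wins 30–10.
  Dover vs Elmhurst: Dover wins 23–17.
  Harrow vs Irvine: Irvine wins 40–0.
  Harrow vs Elmhurst: Elmhurst wins 40–0.
  Irvine vs Elmhurst: Irvine wins 29–11.
Copeland scores (wins − losses):
  Avon: 3 − 1 = 2
  Dover: 2 − 2 = 0
  Harrow: 0 − 4 = -4
  Irvine: 4 − 0 = 4
  Elmhurst: 1 − 3 = -2
Irvine has the best Copeland score.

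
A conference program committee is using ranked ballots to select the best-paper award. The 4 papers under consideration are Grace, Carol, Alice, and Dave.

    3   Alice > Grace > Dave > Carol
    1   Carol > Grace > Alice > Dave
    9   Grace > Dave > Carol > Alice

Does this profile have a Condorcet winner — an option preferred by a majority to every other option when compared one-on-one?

Yes

Head-to-head results (13 voters total):
Grace vs Carol: Grace wins 12–1.
Grace vs Alice: Grace wins 10–3.
Grace vs Dave: Grace wins 13–0.
Carol vs Alice: Carol wins 10–3.
Carol vs Dave: Dave wins 12–1.
Alice vs Dave: Dave wins 9–4.
Grace beats each rival — Carol (12–1), Alice (10–3), Dave (13–0) — so Grace is the Condorcet winner.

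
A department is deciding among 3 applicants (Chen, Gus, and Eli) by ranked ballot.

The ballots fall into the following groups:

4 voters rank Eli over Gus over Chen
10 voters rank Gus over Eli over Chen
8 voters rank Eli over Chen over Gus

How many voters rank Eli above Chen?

22

Ballots ranking Eli above Chen: 4+10+8 = 22.
Ballots ranking Chen above Eli: 0.
So 22 of 22 voters prefer Eli to Chen.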